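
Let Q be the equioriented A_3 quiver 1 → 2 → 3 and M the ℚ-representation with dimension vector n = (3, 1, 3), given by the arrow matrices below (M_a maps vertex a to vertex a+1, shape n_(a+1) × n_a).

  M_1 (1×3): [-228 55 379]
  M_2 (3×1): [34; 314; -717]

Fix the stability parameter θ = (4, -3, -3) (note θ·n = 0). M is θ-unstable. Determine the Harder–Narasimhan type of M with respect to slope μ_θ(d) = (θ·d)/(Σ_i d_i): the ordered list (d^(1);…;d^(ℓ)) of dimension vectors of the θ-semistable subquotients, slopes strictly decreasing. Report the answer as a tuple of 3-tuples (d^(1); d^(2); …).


Barcode: M ≅ I[1,1]^2, I[1,3], I[3,3]^2. HN layers by μ_θ (3 steps, strictly decreasing):
  μ^(1)=4; μ^(2)=-2/3; μ^(3)=-3

((2, 0, 0); (1, 1, 1); (0, 0, 2))


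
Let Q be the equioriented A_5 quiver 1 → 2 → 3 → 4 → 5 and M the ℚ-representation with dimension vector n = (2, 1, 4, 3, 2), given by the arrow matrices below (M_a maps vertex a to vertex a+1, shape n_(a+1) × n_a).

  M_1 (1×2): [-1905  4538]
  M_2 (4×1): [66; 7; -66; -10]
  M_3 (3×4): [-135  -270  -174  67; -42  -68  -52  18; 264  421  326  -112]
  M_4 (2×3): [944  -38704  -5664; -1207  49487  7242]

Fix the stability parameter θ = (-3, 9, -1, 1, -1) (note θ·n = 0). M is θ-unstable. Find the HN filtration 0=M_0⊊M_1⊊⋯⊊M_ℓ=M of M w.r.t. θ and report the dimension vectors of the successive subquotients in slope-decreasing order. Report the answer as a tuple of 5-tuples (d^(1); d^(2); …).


Barcode: M ≅ I[1,1], I[1,4], I[3,3]^2, I[3,5], I[4,4], I[5,5]. HN layers by μ_θ (5 steps, strictly decreasing):
  μ^(1)=3; μ^(2)=1; μ^(3)=0; μ^(4)=-1; μ^(5)=-3

((0, 1, 1, 1, 0); (0, 0, 0, 1, 0); (0, 0, 0, 1, 1); (0, 0, 3, 0, 1); (2, 0, 0, 0, 0))


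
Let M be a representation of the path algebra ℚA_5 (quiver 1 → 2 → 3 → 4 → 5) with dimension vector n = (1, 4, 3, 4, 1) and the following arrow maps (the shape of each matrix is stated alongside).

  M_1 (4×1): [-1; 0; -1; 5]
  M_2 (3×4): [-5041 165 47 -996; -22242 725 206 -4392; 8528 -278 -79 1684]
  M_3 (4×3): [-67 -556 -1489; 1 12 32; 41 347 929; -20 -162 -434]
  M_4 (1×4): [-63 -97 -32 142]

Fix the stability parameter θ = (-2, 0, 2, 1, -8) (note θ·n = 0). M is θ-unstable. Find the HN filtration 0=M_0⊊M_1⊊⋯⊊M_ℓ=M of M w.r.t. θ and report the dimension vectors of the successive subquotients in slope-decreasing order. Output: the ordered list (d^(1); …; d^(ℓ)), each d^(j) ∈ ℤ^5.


Barcode: M ≅ I[1,5], I[2,2], I[2,4]^2, I[4,4]. HN layers by μ_θ (5 steps, strictly decreasing):
  μ^(1)=3/2; μ^(2)=1; μ^(3)=0; μ^(4)=-5/4; μ^(5)=-2

((0, 0, 2, 2, 0); (0, 0, 0, 1, 0); (0, 3, 0, 0, 0); (0, 1, 1, 1, 1); (1, 0, 0, 0, 0))


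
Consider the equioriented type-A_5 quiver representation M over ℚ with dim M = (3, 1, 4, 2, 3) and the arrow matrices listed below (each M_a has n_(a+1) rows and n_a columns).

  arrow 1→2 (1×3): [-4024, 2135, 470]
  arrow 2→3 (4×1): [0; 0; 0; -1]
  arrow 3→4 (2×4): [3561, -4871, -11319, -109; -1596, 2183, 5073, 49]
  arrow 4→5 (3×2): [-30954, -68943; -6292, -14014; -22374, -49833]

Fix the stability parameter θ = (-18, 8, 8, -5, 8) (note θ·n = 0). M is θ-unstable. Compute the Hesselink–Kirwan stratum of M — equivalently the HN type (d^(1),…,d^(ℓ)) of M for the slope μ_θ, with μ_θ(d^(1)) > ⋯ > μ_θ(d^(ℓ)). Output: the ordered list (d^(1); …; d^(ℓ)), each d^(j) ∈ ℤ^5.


Interval decomposition of M: I[1,1]^2, I[1,5], I[3,3]^2, I[3,4], I[5,5]^2.
HN type (ℓ=4): μ^(1)=8; μ^(2)=11/3; μ^(3)=3/2; μ^(4)=-18

((0, 0, 2, 0, 3); (0, 1, 1, 1, 0); (0, 0, 1, 1, 0); (3, 0, 0, 0, 0))


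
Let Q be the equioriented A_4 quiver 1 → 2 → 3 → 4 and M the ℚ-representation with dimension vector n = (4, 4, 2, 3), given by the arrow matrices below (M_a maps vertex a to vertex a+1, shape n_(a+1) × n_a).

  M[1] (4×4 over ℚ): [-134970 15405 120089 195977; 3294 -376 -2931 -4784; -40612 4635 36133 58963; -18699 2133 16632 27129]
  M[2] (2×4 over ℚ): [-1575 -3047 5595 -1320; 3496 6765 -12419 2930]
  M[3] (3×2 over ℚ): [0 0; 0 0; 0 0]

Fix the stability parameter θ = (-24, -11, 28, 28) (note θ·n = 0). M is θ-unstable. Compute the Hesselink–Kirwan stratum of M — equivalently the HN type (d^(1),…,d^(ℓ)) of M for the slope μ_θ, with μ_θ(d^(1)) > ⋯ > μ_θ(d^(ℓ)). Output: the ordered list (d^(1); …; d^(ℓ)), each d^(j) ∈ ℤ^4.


Barcode: M ≅ I[1,2]^2, I[1,3]^2, I[4,4]^3. HN layers by μ_θ (3 steps, strictly decreasing):
  μ^(1)=28; μ^(2)=-11; μ^(3)=-24

((0, 0, 2, 3); (0, 4, 0, 0); (4, 0, 0, 0))


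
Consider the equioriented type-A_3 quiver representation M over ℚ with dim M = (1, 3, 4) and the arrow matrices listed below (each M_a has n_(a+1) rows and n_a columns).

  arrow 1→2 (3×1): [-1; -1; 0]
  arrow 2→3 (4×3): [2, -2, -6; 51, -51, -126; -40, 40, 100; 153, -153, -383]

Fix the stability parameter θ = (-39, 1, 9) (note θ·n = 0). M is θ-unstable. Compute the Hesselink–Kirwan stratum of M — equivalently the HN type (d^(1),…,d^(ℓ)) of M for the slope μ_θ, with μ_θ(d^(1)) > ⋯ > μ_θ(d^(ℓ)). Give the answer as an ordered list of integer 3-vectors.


Barcode: M ≅ I[1,2], I[2,3]^2, I[3,3]^2. HN layers by μ_θ (3 steps, strictly decreasing):
  μ^(1)=9; μ^(2)=1; μ^(3)=-39

((0, 0, 4); (0, 3, 0); (1, 0, 0))


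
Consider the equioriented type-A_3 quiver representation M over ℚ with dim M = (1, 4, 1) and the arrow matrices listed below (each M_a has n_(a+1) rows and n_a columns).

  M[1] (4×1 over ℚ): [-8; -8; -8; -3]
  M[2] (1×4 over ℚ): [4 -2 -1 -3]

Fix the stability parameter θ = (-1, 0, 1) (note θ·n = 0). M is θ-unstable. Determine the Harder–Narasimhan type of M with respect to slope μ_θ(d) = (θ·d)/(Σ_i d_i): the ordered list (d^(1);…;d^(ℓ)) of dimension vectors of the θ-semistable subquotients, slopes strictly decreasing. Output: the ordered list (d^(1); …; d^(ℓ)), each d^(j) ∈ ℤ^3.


Interval decomposition of M: I[1,3], I[2,2]^3.
HN type (ℓ=3): μ^(1)=1; μ^(2)=0; μ^(3)=-1

((0, 0, 1); (0, 4, 0); (1, 0, 0))


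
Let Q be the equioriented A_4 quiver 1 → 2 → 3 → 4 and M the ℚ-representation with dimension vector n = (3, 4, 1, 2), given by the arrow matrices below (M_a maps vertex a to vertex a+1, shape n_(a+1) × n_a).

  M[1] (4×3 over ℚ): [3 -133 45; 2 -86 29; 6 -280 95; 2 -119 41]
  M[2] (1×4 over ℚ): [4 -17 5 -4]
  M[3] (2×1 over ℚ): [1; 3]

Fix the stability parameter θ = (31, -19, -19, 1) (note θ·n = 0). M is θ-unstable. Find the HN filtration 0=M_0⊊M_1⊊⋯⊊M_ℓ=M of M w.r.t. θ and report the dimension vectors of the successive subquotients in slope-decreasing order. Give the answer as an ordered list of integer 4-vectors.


Barcode: M ≅ I[1,2]^2, I[1,4], I[2,2], I[4,4]. HN layers by μ_θ (4 steps, strictly decreasing):
  μ^(1)=6; μ^(2)=1; μ^(3)=-7/3; μ^(4)=-19

((2, 2, 0, 0); (0, 0, 0, 2); (1, 1, 1, 0); (0, 1, 0, 0))


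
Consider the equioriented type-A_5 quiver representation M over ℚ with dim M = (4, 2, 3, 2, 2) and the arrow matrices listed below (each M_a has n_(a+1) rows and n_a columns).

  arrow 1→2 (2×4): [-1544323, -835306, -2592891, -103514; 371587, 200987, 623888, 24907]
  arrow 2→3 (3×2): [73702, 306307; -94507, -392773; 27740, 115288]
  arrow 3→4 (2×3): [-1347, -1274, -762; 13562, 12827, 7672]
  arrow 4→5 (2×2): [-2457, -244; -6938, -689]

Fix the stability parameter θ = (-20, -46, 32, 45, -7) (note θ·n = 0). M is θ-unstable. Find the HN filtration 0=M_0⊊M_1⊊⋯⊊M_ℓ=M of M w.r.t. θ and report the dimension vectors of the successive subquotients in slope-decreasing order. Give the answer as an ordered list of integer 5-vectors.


Barcode: M ≅ I[1,1]^2, I[1,5]^2, I[3,3]. HN layers by μ_θ (4 steps, strictly decreasing):
  μ^(1)=32; μ^(2)=70/3; μ^(3)=-20; μ^(4)=-33

((0, 0, 1, 0, 0); (0, 0, 2, 2, 2); (2, 0, 0, 0, 0); (2, 2, 0, 0, 0))


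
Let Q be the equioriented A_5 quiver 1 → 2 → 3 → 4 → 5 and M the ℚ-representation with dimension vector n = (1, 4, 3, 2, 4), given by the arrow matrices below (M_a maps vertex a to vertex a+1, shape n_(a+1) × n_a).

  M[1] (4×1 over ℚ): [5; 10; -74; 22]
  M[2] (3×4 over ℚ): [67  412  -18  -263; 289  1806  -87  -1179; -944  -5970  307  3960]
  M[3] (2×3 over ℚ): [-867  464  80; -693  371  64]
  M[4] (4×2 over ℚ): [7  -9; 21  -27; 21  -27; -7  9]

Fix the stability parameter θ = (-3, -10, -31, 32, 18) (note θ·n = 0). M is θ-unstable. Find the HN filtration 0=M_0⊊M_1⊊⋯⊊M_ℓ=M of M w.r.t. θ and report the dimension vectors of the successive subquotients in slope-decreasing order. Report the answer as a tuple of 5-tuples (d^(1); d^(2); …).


Barcode: M ≅ I[1,5], I[2,2], I[2,3], I[2,4], I[5,5]^3. HN layers by μ_θ (6 steps, strictly decreasing):
  μ^(1)=32; μ^(2)=25; μ^(3)=18; μ^(4)=-10; μ^(5)=-44/3; μ^(6)=-41/2

((0, 0, 0, 1, 0); (0, 0, 0, 1, 1); (0, 0, 0, 0, 3); (0, 1, 0, 0, 0); (1, 1, 1, 0, 0); (0, 2, 2, 0, 0))


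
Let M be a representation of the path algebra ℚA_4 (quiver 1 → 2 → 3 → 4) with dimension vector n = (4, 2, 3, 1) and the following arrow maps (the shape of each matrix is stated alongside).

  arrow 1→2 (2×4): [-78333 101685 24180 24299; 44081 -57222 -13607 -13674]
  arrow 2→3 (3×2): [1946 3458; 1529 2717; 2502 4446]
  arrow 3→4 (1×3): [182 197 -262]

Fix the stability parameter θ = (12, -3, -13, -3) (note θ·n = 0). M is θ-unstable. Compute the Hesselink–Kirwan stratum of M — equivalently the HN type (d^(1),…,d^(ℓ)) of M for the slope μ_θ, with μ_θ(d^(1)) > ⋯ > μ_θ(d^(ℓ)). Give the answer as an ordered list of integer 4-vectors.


Interval decomposition of M: I[1,1]^2, I[1,2], I[1,4], I[3,3]^2.
HN type (ℓ=4): μ^(1)=12; μ^(2)=9/2; μ^(3)=-7/4; μ^(4)=-13

((2, 0, 0, 0); (1, 1, 0, 0); (1, 1, 1, 1); (0, 0, 2, 0))


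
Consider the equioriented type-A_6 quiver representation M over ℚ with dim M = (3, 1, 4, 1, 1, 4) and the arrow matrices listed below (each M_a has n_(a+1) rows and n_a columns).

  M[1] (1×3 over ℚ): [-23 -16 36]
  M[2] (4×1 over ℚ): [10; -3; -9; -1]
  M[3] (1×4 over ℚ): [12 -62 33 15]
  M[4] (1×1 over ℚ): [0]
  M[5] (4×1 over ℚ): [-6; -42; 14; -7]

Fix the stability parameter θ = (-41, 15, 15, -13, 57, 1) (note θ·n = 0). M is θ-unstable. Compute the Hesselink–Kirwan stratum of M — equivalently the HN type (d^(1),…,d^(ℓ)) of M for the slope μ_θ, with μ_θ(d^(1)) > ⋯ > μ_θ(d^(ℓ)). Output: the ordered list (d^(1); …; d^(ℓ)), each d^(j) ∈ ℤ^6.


Barcode: M ≅ I[1,1]^2, I[1,4], I[3,3]^3, I[5,6], I[6,6]^3. HN layers by μ_θ (5 steps, strictly decreasing):
  μ^(1)=29; μ^(2)=15; μ^(3)=17/3; μ^(4)=1; μ^(5)=-41

((0, 0, 0, 0, 1, 1); (0, 0, 3, 0, 0, 0); (0, 1, 1, 1, 0, 0); (0, 0, 0, 0, 0, 3); (3, 0, 0, 0, 0, 0))


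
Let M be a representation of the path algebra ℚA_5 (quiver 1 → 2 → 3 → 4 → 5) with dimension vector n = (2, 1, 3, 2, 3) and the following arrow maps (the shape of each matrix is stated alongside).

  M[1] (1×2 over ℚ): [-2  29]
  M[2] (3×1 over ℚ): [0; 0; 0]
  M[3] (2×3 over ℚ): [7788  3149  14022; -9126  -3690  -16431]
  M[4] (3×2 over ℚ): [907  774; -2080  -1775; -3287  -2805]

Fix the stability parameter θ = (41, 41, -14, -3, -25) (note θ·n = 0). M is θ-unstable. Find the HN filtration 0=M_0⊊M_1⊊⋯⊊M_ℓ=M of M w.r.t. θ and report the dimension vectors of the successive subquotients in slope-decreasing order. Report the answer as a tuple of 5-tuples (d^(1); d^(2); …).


Interval decomposition of M: I[1,1], I[1,2], I[3,3], I[3,5]^2, I[5,5].
HN type (ℓ=3): μ^(1)=41; μ^(2)=-14; μ^(3)=-25

((2, 1, 0, 0, 0); (0, 0, 3, 2, 2); (0, 0, 0, 0, 1))


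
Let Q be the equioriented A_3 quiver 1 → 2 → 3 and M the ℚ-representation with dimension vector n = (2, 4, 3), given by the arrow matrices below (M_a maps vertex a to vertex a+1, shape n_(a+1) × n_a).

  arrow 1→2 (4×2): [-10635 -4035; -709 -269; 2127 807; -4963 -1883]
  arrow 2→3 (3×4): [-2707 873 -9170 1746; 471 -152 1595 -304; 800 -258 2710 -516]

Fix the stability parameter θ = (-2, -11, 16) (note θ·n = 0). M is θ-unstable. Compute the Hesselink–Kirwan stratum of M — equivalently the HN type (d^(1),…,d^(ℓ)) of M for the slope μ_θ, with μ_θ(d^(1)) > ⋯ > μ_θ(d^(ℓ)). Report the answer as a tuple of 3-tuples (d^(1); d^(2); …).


Via rank(M_{q-1}∘⋯∘M_p): M ≅ I[1,1], I[1,2], I[2,2], I[2,3]^2, I[3,3].
μ_θ-semistable layers: μ^(1)=16; μ^(2)=-2; μ^(3)=-13/2; μ^(4)=-11

((0, 0, 3); (1, 0, 0); (1, 1, 0); (0, 3, 0))


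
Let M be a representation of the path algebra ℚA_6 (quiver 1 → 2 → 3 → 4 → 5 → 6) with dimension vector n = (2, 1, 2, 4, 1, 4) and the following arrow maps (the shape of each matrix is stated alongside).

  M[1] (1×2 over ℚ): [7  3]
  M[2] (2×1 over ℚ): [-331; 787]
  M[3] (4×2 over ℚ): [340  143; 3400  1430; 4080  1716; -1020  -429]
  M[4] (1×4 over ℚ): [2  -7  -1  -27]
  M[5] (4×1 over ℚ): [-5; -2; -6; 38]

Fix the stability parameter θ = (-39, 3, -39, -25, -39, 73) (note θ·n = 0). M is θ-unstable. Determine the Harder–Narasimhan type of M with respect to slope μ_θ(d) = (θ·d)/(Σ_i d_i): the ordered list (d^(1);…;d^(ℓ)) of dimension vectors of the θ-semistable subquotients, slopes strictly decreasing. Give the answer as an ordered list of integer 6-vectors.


Interval decomposition of M: I[1,1], I[1,6], I[3,3], I[4,4]^3, I[6,6]^3.
HN type (ℓ=3): μ^(1)=73; μ^(2)=-25; μ^(3)=-39

((0, 0, 0, 0, 0, 4); (0, 1, 1, 4, 1, 0); (2, 0, 1, 0, 0, 0))


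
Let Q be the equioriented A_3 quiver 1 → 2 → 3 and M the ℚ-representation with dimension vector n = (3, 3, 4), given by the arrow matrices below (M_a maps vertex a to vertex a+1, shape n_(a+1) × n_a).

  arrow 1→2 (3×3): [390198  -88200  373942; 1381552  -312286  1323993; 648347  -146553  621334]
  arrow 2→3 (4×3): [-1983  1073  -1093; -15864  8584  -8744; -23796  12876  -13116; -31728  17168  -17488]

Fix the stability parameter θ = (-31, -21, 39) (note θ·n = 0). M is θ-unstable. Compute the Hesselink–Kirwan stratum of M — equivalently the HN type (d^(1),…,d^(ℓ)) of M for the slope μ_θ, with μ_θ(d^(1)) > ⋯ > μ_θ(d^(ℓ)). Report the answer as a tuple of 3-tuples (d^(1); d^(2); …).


Via rank(M_{q-1}∘⋯∘M_p): M ≅ I[1,2]^2, I[1,3], I[3,3]^3.
μ_θ-semistable layers: μ^(1)=39; μ^(2)=-21; μ^(3)=-31

((0, 0, 4); (0, 3, 0); (3, 0, 0))


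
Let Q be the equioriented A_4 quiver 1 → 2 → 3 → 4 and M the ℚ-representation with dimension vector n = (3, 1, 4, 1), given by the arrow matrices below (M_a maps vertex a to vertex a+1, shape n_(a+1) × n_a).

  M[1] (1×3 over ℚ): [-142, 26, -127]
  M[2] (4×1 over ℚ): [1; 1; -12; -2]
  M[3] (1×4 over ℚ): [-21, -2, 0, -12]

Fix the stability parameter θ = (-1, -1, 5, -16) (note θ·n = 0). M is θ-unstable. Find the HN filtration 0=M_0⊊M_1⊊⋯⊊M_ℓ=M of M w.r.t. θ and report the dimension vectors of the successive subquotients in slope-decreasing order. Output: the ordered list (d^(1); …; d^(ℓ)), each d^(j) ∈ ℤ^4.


Via rank(M_{q-1}∘⋯∘M_p): M ≅ I[1,1]^2, I[1,4], I[3,3]^3.
μ_θ-semistable layers: μ^(1)=5; μ^(2)=-1; μ^(3)=-13/4

((0, 0, 3, 0); (2, 0, 0, 0); (1, 1, 1, 1))


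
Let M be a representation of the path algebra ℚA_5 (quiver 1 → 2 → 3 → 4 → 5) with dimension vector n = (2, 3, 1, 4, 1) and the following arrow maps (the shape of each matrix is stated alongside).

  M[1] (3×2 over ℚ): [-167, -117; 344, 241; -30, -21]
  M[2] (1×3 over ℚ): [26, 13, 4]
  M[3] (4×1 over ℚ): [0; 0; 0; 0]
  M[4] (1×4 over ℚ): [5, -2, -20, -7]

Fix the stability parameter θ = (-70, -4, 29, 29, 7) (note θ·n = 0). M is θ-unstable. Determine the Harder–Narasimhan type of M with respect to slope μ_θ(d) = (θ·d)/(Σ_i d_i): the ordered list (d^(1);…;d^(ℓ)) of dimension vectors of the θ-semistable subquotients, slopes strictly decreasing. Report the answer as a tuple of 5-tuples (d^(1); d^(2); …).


Via rank(M_{q-1}∘⋯∘M_p): M ≅ I[1,2], I[1,3], I[2,2], I[4,4]^3, I[4,5].
μ_θ-semistable layers: μ^(1)=29; μ^(2)=18; μ^(3)=-4; μ^(4)=-70

((0, 0, 1, 3, 0); (0, 0, 0, 1, 1); (0, 3, 0, 0, 0); (2, 0, 0, 0, 0))


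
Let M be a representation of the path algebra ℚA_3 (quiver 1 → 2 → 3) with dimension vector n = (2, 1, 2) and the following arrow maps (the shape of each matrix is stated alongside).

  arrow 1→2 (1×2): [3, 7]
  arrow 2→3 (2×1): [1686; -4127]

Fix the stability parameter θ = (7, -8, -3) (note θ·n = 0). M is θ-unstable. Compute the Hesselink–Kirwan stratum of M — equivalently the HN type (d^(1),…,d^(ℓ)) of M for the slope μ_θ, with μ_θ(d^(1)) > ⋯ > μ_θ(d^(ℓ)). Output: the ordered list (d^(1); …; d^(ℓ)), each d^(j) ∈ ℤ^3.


Interval decomposition of M: I[1,1], I[1,3], I[3,3].
HN type (ℓ=3): μ^(1)=7; μ^(2)=-4/3; μ^(3)=-3

((1, 0, 0); (1, 1, 1); (0, 0, 1))


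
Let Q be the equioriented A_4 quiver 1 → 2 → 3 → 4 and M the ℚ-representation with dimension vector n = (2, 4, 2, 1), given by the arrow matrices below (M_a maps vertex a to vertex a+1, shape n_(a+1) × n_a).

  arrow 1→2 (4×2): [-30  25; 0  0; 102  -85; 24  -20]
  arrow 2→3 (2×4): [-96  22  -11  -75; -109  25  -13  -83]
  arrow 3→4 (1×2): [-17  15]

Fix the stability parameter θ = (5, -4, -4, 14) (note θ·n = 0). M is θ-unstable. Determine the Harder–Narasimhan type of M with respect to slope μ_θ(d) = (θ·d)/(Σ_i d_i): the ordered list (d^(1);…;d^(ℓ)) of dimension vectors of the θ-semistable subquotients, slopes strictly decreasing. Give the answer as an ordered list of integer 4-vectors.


Via rank(M_{q-1}∘⋯∘M_p): M ≅ I[1,1], I[1,4], I[2,2]^2, I[2,3].
μ_θ-semistable layers: μ^(1)=14; μ^(2)=5; μ^(3)=-1; μ^(4)=-4

((0, 0, 0, 1); (1, 0, 0, 0); (1, 1, 1, 0); (0, 3, 1, 0))


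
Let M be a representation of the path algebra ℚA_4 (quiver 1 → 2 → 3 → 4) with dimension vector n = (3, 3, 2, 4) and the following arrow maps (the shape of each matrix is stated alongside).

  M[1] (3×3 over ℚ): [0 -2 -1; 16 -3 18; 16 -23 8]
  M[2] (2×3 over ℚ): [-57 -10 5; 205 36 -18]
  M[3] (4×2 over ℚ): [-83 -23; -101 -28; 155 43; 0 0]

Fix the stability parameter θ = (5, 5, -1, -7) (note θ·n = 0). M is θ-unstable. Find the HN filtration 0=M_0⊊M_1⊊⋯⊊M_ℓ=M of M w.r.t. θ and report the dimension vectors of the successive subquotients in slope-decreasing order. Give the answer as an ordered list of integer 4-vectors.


Interval decomposition of M: I[1,1], I[1,4]^2, I[2,2], I[4,4]^2.
HN type (ℓ=3): μ^(1)=5; μ^(2)=1/2; μ^(3)=-7

((1, 1, 0, 0); (2, 2, 2, 2); (0, 0, 0, 2))


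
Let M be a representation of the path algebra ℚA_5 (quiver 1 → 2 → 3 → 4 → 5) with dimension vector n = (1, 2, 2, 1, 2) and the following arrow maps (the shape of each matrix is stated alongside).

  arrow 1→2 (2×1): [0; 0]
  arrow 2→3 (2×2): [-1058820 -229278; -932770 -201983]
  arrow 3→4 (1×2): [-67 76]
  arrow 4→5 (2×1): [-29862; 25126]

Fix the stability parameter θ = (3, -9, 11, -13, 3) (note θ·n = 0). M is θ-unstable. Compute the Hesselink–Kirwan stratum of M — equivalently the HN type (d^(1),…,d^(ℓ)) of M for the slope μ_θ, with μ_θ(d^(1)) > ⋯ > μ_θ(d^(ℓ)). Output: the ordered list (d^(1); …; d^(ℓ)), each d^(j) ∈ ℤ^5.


Barcode: M ≅ I[1,1], I[2,2], I[2,5], I[3,3], I[5,5]. HN layers by μ_θ (4 steps, strictly decreasing):
  μ^(1)=11; μ^(2)=3; μ^(3)=-1; μ^(4)=-9

((0, 0, 1, 0, 0); (1, 0, 0, 0, 2); (0, 0, 1, 1, 0); (0, 2, 0, 0, 0))


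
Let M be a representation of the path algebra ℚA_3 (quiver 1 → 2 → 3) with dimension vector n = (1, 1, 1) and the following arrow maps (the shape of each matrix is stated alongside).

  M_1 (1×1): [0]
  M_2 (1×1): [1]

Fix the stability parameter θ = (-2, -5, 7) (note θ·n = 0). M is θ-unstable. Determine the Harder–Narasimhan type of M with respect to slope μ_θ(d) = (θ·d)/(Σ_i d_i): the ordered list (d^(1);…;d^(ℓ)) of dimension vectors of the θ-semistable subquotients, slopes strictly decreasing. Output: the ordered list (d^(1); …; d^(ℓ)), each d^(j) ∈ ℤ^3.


Via rank(M_{q-1}∘⋯∘M_p): M ≅ I[1,1], I[2,3].
μ_θ-semistable layers: μ^(1)=7; μ^(2)=-2; μ^(3)=-5

((0, 0, 1); (1, 0, 0); (0, 1, 0))


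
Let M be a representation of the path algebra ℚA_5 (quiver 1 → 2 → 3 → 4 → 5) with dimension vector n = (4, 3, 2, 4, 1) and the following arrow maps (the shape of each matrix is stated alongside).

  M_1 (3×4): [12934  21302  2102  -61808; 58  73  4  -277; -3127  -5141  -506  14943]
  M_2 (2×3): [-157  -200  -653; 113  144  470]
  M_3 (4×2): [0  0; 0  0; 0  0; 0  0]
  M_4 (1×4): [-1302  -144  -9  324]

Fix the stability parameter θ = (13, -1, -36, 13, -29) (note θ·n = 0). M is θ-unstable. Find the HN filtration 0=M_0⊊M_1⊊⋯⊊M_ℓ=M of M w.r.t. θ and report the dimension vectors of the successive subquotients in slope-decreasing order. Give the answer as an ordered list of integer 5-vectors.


Interval decomposition of M: I[1,1], I[1,2], I[1,3]^2, I[4,4]^3, I[4,5].
HN type (ℓ=3): μ^(1)=13; μ^(2)=6; μ^(3)=-8

((1, 0, 0, 3, 0); (1, 1, 0, 0, 0); (2, 2, 2, 1, 1))


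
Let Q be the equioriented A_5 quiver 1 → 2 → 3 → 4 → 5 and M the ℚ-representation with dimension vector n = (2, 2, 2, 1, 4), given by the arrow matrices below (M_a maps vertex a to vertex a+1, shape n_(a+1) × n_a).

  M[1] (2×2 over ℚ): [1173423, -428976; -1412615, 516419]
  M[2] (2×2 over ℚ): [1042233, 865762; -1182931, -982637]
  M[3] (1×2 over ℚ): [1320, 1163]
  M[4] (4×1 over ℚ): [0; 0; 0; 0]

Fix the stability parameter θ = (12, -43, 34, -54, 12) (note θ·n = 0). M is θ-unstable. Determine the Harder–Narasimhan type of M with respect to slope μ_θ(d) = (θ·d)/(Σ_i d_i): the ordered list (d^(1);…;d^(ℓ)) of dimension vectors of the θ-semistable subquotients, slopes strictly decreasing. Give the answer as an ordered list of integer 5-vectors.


Barcode: M ≅ I[1,3], I[1,4], I[5,5]^4. HN layers by μ_θ (4 steps, strictly decreasing):
  μ^(1)=34; μ^(2)=12; μ^(3)=-10; μ^(4)=-31/2

((0, 0, 1, 0, 0); (0, 0, 0, 0, 4); (0, 0, 1, 1, 0); (2, 2, 0, 0, 0))


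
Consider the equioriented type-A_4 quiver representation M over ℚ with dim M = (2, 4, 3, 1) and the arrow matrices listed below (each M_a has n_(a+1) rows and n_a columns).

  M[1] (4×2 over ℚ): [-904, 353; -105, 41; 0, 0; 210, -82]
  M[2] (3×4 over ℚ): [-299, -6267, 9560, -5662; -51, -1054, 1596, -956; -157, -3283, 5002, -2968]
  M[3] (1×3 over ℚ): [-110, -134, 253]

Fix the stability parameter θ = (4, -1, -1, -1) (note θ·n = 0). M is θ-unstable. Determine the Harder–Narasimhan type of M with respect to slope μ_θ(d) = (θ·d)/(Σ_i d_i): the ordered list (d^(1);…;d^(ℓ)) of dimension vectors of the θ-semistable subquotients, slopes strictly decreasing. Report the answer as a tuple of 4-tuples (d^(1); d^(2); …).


Via rank(M_{q-1}∘⋯∘M_p): M ≅ I[1,3], I[1,4], I[2,2], I[2,3].
μ_θ-semistable layers: μ^(1)=2/3; μ^(2)=1/4; μ^(3)=-1

((1, 1, 1, 0); (1, 1, 1, 1); (0, 2, 1, 0))


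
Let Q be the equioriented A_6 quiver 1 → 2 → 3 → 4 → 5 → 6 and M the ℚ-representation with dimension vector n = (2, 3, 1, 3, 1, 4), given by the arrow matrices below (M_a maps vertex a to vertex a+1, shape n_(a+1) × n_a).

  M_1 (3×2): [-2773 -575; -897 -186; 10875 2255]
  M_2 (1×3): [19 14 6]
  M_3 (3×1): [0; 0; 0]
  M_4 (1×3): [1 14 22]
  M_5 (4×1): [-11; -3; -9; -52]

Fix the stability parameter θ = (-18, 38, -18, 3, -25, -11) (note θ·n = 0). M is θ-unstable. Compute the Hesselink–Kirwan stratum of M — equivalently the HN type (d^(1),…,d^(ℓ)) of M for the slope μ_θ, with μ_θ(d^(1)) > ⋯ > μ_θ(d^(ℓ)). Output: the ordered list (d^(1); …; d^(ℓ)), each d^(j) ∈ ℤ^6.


Barcode: M ≅ I[1,2], I[1,3], I[2,2], I[4,4]^2, I[4,6], I[6,6]^3. HN layers by μ_θ (5 steps, strictly decreasing):
  μ^(1)=38; μ^(2)=10; μ^(3)=3; μ^(4)=-11; μ^(5)=-18

((0, 2, 0, 0, 0, 0); (0, 1, 1, 0, 0, 0); (0, 0, 0, 2, 0, 0); (0, 0, 0, 1, 1, 4); (2, 0, 0, 0, 0, 0))


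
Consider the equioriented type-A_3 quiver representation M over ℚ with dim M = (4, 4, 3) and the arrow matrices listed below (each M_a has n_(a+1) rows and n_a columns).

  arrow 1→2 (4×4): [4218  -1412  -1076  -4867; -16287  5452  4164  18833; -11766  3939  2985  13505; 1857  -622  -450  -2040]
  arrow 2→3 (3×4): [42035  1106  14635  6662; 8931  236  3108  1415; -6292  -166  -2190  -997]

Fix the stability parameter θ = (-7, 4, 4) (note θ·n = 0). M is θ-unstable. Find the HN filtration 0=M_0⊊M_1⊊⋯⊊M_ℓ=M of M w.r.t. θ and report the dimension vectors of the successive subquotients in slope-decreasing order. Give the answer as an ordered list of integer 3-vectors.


Interval decomposition of M: I[1,1], I[1,3]^3, I[2,2].
HN type (ℓ=2): μ^(1)=4; μ^(2)=-7

((0, 4, 3); (4, 0, 0))


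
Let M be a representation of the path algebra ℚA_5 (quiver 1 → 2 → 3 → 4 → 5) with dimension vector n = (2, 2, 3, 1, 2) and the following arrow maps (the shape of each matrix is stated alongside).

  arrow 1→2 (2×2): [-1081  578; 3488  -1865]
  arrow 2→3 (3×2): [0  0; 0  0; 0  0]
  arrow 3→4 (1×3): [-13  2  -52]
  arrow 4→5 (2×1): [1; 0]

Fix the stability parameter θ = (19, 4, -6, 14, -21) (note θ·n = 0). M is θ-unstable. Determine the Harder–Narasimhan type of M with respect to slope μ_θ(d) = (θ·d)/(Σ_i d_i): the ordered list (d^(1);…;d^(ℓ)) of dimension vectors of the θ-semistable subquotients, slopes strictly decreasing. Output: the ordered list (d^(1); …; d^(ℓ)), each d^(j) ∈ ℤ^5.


Interval decomposition of M: I[1,2]^2, I[3,3]^2, I[3,5], I[5,5].
HN type (ℓ=4): μ^(1)=23/2; μ^(2)=-7/2; μ^(3)=-6; μ^(4)=-21

((2, 2, 0, 0, 0); (0, 0, 0, 1, 1); (0, 0, 3, 0, 0); (0, 0, 0, 0, 1))


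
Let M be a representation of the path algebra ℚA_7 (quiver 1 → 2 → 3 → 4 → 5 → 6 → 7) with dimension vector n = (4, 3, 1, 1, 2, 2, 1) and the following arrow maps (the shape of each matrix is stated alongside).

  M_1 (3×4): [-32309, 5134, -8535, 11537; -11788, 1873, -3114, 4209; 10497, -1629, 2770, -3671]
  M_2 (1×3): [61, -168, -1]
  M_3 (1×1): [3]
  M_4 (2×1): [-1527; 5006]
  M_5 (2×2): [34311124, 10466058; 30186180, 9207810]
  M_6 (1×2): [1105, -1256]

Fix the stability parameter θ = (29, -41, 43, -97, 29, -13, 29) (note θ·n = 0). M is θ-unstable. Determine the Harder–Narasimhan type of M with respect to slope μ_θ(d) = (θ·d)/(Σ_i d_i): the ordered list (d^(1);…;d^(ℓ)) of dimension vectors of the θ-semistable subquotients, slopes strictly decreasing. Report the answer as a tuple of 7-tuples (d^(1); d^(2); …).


Barcode: M ≅ I[1,1], I[1,2]^2, I[1,5], I[5,7], I[6,6]. HN layers by μ_θ (5 steps, strictly decreasing):
  μ^(1)=29; μ^(2)=8; μ^(3)=-6; μ^(4)=-13; μ^(5)=-33/2

((1, 0, 0, 0, 1, 0, 1); (0, 0, 0, 0, 1, 1, 0); (2, 2, 0, 0, 0, 0, 0); (0, 0, 0, 0, 0, 1, 0); (1, 1, 1, 1, 0, 0, 0))


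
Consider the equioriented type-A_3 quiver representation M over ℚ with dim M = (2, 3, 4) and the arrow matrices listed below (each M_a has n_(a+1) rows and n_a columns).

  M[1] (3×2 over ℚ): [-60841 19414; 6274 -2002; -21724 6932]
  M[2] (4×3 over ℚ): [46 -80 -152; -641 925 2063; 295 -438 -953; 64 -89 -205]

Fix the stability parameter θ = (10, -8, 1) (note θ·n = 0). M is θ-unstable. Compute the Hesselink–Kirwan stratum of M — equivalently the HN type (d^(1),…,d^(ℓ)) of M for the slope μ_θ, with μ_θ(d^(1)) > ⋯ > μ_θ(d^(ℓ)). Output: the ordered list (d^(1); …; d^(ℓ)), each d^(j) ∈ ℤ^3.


Interval decomposition of M: I[1,3]^2, I[2,3], I[3,3].
HN type (ℓ=2): μ^(1)=1; μ^(2)=-8

((2, 2, 4); (0, 1, 0))


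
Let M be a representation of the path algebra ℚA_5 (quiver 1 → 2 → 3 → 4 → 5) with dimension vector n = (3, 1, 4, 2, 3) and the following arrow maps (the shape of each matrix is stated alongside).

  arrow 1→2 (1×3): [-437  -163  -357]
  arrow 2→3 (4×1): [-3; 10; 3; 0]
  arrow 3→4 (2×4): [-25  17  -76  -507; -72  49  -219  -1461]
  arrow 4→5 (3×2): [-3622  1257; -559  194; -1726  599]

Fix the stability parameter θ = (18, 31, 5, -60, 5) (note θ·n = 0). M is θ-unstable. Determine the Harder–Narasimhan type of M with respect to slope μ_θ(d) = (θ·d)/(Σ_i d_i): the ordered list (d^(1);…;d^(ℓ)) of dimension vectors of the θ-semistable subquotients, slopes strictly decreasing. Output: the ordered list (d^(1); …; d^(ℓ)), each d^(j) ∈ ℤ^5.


Via rank(M_{q-1}∘⋯∘M_p): M ≅ I[1,1]^2, I[1,5], I[3,3]^2, I[3,5], I[5,5].
μ_θ-semistable layers: μ^(1)=18; μ^(2)=5; μ^(3)=-3/2; μ^(4)=-55/2

((2, 0, 0, 0, 0); (0, 0, 2, 0, 3); (1, 1, 1, 1, 0); (0, 0, 1, 1, 0))


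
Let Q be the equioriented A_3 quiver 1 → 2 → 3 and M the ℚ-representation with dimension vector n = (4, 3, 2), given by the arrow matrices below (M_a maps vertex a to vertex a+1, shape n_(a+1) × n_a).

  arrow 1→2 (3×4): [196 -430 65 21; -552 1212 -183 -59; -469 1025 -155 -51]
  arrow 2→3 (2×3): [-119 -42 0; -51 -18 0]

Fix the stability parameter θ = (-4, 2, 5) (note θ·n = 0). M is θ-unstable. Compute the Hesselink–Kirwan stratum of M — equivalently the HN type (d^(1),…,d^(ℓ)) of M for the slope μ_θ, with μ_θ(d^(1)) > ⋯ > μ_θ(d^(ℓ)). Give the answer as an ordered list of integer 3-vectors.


Barcode: M ≅ I[1,1], I[1,2]^2, I[1,3], I[3,3]. HN layers by μ_θ (3 steps, strictly decreasing):
  μ^(1)=5; μ^(2)=2; μ^(3)=-4

((0, 0, 2); (0, 3, 0); (4, 0, 0))


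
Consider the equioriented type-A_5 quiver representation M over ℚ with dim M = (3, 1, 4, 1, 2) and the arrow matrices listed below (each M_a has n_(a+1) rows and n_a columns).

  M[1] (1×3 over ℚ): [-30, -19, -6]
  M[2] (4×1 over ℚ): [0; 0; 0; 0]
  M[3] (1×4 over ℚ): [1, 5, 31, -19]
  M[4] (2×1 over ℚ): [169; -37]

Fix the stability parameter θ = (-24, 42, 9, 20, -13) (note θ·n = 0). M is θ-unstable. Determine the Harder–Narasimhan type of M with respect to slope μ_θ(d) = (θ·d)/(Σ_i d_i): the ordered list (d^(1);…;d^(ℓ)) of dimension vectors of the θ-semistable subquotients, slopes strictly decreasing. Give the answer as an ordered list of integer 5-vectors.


Via rank(M_{q-1}∘⋯∘M_p): M ≅ I[1,1]^2, I[1,2], I[3,3]^3, I[3,5], I[5,5].
μ_θ-semistable layers: μ^(1)=42; μ^(2)=9; μ^(3)=16/3; μ^(4)=-13; μ^(5)=-24

((0, 1, 0, 0, 0); (0, 0, 3, 0, 0); (0, 0, 1, 1, 1); (0, 0, 0, 0, 1); (3, 0, 0, 0, 0))


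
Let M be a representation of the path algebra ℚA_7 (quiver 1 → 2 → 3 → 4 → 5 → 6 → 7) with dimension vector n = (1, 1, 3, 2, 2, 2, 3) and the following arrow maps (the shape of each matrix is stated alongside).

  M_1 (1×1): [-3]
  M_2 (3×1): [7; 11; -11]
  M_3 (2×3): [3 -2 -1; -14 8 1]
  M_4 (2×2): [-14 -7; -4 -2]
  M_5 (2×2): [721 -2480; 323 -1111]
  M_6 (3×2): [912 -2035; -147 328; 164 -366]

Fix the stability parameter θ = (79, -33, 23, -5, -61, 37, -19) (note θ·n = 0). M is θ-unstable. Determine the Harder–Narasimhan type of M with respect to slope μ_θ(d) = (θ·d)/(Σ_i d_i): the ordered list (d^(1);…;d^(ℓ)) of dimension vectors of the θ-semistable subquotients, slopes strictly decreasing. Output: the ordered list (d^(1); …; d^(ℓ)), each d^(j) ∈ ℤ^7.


Via rank(M_{q-1}∘⋯∘M_p): M ≅ I[1,7], I[3,3], I[3,4], I[5,7], I[7,7].
μ_θ-semistable layers: μ^(1)=23; μ^(2)=9; μ^(3)=3/5; μ^(4)=-19; μ^(5)=-61

((0, 0, 1, 0, 0, 0, 0); (0, 0, 1, 1, 0, 2, 2); (1, 1, 1, 1, 1, 0, 0); (0, 0, 0, 0, 0, 0, 1); (0, 0, 0, 0, 1, 0, 0))


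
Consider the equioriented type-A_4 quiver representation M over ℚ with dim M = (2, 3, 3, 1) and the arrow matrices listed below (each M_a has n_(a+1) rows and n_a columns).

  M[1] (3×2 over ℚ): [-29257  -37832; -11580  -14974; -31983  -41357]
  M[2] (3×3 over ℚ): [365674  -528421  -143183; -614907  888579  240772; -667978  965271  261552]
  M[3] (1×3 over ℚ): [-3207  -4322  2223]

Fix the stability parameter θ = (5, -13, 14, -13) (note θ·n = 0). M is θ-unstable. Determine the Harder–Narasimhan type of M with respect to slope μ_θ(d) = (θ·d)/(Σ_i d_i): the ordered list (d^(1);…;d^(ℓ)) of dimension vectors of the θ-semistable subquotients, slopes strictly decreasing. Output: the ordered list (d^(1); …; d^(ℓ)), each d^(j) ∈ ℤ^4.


Barcode: M ≅ I[1,3], I[1,4], I[2,3]. HN layers by μ_θ (4 steps, strictly decreasing):
  μ^(1)=14; μ^(2)=1/2; μ^(3)=-4; μ^(4)=-13

((0, 0, 2, 0); (0, 0, 1, 1); (2, 2, 0, 0); (0, 1, 0, 0))


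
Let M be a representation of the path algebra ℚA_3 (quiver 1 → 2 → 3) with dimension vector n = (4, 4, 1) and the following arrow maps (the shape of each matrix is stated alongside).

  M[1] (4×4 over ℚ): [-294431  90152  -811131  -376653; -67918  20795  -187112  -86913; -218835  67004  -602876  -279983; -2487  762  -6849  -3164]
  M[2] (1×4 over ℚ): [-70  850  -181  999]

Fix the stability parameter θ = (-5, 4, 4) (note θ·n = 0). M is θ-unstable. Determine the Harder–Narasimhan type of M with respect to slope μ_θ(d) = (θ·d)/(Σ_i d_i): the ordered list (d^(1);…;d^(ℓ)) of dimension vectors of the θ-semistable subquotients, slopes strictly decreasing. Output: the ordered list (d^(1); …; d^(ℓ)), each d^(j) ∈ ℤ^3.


Interval decomposition of M: I[1,2]^3, I[1,3].
HN type (ℓ=2): μ^(1)=4; μ^(2)=-5

((0, 4, 1); (4, 0, 0))


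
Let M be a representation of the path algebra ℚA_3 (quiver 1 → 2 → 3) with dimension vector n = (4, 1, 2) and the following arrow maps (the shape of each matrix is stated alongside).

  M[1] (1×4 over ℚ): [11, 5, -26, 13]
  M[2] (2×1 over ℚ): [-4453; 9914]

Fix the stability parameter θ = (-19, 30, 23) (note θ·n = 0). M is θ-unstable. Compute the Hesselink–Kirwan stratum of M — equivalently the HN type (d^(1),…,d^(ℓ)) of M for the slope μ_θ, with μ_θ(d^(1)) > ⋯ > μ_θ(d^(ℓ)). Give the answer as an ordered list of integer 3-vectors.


Via rank(M_{q-1}∘⋯∘M_p): M ≅ I[1,1]^3, I[1,3], I[3,3].
μ_θ-semistable layers: μ^(1)=53/2; μ^(2)=23; μ^(3)=-19

((0, 1, 1); (0, 0, 1); (4, 0, 0))


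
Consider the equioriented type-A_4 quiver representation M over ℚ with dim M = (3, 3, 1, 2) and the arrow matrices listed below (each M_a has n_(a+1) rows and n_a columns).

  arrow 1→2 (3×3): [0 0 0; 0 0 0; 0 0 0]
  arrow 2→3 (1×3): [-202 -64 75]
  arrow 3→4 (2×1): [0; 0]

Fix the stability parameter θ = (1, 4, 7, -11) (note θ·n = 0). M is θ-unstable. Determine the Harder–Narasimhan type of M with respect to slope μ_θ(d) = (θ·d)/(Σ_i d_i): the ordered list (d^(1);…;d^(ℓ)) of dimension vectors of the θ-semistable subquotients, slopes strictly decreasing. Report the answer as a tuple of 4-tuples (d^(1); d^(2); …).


Via rank(M_{q-1}∘⋯∘M_p): M ≅ I[1,1]^3, I[2,2]^2, I[2,3], I[4,4]^2.
μ_θ-semistable layers: μ^(1)=7; μ^(2)=4; μ^(3)=1; μ^(4)=-11

((0, 0, 1, 0); (0, 3, 0, 0); (3, 0, 0, 0); (0, 0, 0, 2))


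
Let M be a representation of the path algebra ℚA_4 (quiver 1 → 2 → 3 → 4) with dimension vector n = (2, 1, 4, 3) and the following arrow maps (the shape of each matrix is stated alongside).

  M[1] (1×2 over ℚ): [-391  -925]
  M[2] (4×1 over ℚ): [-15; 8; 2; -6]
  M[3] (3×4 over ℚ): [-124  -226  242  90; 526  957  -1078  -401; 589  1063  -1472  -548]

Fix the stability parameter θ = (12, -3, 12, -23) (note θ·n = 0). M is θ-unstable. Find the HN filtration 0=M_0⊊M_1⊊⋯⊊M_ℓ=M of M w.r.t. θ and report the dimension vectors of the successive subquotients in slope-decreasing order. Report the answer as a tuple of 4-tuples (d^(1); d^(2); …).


Interval decomposition of M: I[1,1], I[1,4], I[3,3], I[3,4]^2.
HN type (ℓ=3): μ^(1)=12; μ^(2)=-1/2; μ^(3)=-11/2

((1, 0, 1, 0); (1, 1, 1, 1); (0, 0, 2, 2))


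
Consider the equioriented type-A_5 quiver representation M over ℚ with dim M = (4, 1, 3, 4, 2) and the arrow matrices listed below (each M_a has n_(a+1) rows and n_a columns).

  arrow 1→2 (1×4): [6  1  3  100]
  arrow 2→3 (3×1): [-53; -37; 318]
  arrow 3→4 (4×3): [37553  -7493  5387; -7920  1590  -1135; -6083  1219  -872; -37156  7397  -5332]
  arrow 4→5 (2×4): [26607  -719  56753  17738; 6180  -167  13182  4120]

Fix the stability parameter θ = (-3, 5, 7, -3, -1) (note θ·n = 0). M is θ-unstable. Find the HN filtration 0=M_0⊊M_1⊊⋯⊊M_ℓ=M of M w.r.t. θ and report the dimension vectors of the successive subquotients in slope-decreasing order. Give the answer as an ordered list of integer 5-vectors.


Via rank(M_{q-1}∘⋯∘M_p): M ≅ I[1,1]^3, I[1,4], I[3,5]^2, I[4,4].
μ_θ-semistable layers: μ^(1)=3; μ^(2)=1; μ^(3)=-3

((0, 1, 1, 1, 0); (0, 0, 2, 2, 2); (4, 0, 0, 1, 0))


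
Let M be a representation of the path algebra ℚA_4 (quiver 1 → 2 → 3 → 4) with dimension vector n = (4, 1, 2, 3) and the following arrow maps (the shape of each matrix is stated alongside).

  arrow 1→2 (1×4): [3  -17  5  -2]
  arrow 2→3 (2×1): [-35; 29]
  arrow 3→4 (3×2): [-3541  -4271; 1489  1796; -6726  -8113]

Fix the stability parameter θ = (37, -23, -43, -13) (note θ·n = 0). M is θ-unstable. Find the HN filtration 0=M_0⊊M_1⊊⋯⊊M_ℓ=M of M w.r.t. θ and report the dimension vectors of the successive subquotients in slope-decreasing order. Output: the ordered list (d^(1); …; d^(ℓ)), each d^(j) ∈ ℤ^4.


Via rank(M_{q-1}∘⋯∘M_p): M ≅ I[1,1]^3, I[1,4], I[3,4], I[4,4].
μ_θ-semistable layers: μ^(1)=37; μ^(2)=-21/2; μ^(3)=-13; μ^(4)=-43

((3, 0, 0, 0); (1, 1, 1, 1); (0, 0, 0, 2); (0, 0, 1, 0))


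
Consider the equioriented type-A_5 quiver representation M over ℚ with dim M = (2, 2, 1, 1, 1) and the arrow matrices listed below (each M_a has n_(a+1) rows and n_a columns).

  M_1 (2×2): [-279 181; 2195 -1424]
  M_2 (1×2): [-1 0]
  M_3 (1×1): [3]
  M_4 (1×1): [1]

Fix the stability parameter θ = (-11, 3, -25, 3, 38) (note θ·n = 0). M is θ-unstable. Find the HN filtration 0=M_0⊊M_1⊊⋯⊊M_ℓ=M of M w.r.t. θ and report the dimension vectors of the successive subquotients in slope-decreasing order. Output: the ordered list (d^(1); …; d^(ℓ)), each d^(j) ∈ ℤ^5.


Barcode: M ≅ I[1,2], I[1,5]. HN layers by μ_θ (3 steps, strictly decreasing):
  μ^(1)=38; μ^(2)=3; μ^(3)=-11

((0, 0, 0, 0, 1); (0, 1, 0, 1, 0); (2, 1, 1, 0, 0))


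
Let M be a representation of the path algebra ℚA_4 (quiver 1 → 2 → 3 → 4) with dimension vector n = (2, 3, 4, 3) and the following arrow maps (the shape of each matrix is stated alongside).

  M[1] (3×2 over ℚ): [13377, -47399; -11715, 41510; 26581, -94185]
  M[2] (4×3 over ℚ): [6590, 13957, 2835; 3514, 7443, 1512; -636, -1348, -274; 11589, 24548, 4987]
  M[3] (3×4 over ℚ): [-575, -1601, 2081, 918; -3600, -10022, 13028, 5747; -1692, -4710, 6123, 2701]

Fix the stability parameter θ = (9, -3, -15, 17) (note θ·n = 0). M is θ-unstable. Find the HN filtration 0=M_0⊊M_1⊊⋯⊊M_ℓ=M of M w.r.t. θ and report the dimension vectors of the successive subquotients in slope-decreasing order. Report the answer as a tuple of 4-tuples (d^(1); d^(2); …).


Interval decomposition of M: I[1,4]^2, I[2,4], I[3,3].
HN type (ℓ=4): μ^(1)=17; μ^(2)=-3; μ^(3)=-9; μ^(4)=-15

((0, 0, 0, 3); (2, 2, 2, 0); (0, 1, 1, 0); (0, 0, 1, 0))


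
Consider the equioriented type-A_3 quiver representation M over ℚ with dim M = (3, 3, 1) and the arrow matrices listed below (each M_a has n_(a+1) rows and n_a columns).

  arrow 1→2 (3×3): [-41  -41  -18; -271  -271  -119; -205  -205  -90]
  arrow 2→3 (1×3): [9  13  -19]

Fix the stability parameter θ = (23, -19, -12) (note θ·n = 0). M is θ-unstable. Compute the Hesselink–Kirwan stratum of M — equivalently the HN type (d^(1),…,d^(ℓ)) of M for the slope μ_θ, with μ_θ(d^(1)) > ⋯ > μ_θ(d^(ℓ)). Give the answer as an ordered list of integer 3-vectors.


Via rank(M_{q-1}∘⋯∘M_p): M ≅ I[1,1], I[1,2], I[1,3], I[2,2].
μ_θ-semistable layers: μ^(1)=23; μ^(2)=2; μ^(3)=-8/3; μ^(4)=-19

((1, 0, 0); (1, 1, 0); (1, 1, 1); (0, 1, 0))
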